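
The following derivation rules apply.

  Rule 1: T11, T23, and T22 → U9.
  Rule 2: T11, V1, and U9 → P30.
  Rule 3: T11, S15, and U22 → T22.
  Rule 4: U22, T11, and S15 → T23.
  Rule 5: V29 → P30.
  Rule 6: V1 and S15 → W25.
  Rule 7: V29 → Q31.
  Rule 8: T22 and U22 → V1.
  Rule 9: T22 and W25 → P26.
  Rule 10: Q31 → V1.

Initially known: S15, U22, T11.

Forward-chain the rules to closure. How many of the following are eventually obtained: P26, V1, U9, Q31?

3

U22, T11, and S15 hold, so T23 follows (Rule 4).
From T11, S15, and U22, Rule 3 gives T22.
T11, T23, and T22 hold, so U9 follows (Rule 1).
From T22 and U22, Rule 8 gives V1.
From V1 and S15, Rule 6 gives W25.
T22 and W25 hold, so P26 follows (Rule 9).
P26: reached.
V1: reached.
U9: reached.
Q31 would need V29 (Rule 7), but V29 is never established.
Reached: P26, V1, and U9 — 3 of the 4.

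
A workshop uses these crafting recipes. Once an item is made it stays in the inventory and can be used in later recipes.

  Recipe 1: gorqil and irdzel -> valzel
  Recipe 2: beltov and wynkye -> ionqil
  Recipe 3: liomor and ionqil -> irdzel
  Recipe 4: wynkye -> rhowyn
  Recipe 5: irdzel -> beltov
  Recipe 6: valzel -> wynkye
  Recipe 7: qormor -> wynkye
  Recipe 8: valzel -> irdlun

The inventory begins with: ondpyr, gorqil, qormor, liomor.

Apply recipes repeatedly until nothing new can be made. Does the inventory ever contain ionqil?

No

ionqil would need beltov and wynkye (Recipe 2), but beltov is never obtained.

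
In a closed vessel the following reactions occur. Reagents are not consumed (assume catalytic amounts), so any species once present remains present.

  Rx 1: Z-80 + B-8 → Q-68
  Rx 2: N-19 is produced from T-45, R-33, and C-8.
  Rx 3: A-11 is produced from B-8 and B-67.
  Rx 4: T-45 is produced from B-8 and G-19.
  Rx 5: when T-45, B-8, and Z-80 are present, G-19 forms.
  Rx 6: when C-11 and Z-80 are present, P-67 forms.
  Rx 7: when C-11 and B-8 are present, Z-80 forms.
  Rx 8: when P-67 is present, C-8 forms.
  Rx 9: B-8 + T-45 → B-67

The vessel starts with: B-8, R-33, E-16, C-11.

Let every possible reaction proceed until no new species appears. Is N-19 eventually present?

No

N-19 would need T-45, R-33, and C-8 (Rx 2), but T-45 never forms.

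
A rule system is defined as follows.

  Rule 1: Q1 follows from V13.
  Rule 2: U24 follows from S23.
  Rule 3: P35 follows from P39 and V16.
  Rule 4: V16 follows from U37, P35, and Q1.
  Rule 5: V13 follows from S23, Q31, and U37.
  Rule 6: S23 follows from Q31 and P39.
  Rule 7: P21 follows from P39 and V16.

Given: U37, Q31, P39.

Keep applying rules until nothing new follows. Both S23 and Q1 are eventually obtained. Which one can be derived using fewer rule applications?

S23

S23: Q31 and P39 hold, so S23 follows (Rule 6). [1 rule application]
Q1: From Q31 and P39, Rule 6 gives S23. S23, Q31, and U37 hold, so V13 follows (Rule 5). V13 holds, so Q1 follows (Rule 1). [3 rule applications]
S23 needs fewer.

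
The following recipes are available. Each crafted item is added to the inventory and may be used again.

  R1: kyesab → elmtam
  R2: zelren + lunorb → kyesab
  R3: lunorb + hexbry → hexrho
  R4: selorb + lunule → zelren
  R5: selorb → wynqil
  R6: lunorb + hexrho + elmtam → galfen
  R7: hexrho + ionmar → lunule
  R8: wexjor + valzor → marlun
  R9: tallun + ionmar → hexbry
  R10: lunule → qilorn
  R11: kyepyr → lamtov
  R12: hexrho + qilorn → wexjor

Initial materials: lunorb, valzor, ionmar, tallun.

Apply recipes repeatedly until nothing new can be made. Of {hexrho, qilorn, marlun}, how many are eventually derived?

3

tallun + ionmar → hexbry (R9).
Using R3, lunorb and hexbry make hexrho.
Using R7, hexrho and ionmar make lunule.
lunule → qilorn (R10).
hexrho + qilorn → wexjor (R12).
wexjor + valzor → marlun (R8).
hexrho: reached.
qilorn: reached.
marlun: reached.
All 3 are reached.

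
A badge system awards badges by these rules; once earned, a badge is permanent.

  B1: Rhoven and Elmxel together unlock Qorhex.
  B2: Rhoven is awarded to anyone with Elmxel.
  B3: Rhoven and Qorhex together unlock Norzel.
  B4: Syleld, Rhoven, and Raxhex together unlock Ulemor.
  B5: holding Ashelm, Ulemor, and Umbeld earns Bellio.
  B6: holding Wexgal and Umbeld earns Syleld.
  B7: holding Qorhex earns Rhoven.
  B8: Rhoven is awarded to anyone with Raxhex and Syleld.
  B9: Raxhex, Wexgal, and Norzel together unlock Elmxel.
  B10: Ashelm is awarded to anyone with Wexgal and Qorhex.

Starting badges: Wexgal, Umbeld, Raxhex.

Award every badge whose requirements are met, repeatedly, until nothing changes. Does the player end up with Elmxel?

Elmxel would need Raxhex, Wexgal, and Norzel (B9), but Norzel is never earned.

No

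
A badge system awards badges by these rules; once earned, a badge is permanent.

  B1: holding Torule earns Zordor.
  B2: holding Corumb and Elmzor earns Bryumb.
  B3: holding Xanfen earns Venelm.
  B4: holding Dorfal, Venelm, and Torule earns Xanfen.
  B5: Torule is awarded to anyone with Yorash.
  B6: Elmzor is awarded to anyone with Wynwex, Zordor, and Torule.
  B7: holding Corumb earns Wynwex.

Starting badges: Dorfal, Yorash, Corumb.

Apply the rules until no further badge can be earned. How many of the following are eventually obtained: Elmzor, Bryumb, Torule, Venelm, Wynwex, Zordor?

5

With Yorash, Torule is earned (B5).
With Corumb, Wynwex is earned (B7).
With Torule, Zordor is earned (B1).
With Wynwex, Zordor, and Torule, Elmzor is earned (B6).
With Corumb and Elmzor, Bryumb is earned (B2).
Elmzor: reached.
Bryumb: reached.
Torule: reached.
Venelm would need Xanfen (B3), but Xanfen is never earned.
Wynwex: reached.
Zordor: reached.
Reached: Elmzor, Bryumb, Torule, Wynwex, and Zordor — 5 of the 6.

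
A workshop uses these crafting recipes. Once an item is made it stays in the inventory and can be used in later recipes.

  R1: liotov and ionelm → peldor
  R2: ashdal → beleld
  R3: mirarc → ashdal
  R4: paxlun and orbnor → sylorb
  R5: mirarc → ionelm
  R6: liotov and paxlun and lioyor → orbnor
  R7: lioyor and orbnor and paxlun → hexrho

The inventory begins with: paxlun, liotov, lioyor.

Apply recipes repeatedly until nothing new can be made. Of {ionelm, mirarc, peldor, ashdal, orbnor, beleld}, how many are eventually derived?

Using R6, liotov, paxlun, and lioyor make orbnor.
ionelm would need mirarc (R5), but mirarc is never obtained.
No rule produces mirarc, and it is not given.
peldor would need liotov and ionelm (R1), but ionelm is never obtained.
ashdal would need mirarc (R3), but mirarc is never obtained.
orbnor: reached.
beleld would need ashdal (R2), but ashdal is never obtained.
Reached: orbnor — 1 of the 6.

1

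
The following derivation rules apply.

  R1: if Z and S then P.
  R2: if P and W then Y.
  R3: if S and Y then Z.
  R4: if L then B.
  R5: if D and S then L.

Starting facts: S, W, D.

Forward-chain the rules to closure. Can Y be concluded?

No

Y would need P and W (R2), but P is never established.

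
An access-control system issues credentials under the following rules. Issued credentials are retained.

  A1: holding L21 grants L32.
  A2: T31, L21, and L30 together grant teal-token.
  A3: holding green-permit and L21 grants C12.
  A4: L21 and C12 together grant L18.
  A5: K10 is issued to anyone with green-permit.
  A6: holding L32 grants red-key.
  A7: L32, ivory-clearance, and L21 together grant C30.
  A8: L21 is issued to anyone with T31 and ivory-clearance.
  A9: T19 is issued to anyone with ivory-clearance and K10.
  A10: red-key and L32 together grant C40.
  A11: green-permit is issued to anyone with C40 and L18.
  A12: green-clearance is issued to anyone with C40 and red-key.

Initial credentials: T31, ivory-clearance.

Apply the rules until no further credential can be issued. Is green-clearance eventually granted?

Yes

Holding T31 and ivory-clearance grants L21 (A8).
Holding L21 grants L32 (A1).
Holding L32 grants red-key (A6).
Holding red-key and L32 grants C40 (A10).
Holding C40 and red-key grants green-clearance (A12).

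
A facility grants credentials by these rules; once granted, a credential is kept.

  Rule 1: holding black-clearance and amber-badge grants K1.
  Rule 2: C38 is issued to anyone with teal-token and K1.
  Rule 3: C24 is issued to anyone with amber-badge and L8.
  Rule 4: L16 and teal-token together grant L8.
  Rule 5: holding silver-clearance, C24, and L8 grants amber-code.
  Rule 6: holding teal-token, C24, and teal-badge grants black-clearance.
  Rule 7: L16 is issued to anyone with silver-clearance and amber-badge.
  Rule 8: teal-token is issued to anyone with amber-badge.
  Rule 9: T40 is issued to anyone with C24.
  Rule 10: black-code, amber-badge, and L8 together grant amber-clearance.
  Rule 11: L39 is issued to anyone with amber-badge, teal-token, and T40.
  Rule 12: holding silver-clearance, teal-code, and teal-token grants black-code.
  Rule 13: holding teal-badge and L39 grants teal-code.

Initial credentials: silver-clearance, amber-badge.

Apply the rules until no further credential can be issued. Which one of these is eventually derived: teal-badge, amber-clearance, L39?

L39

Holding amber-badge grants teal-token (Rule 8).
Holding silver-clearance and amber-badge grants L16 (Rule 7).
Holding L16 and teal-token grants L8 (Rule 4).
Holding amber-badge and L8 grants C24 (Rule 3).
Holding C24 grants T40 (Rule 9).
Holding amber-badge, teal-token, and T40 grants L39 (Rule 11).
amber-clearance would need black-code, amber-badge, and L8 (Rule 10), but black-code is never granted. No rule produces teal-badge, and it is not given.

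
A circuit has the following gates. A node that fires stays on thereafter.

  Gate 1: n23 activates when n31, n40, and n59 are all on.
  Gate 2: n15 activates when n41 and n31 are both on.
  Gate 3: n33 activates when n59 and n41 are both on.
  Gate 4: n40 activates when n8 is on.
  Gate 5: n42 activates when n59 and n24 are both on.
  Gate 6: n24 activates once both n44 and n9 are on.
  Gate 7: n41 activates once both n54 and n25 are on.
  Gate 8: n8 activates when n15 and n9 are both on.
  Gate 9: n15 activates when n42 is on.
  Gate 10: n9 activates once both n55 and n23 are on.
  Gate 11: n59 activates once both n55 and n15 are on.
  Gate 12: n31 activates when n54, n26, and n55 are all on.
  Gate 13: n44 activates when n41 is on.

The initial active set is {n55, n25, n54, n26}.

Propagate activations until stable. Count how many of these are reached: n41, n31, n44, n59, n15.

Gate 12: n54, n26, and n55 on → n31 on.
n54 and n25 are on, so n41 activates (Gate 7).
n41 and n31 are on, so n15 activates (Gate 2).
Gate 13: n41 on → n44 on.
Gate 11: n55 and n15 on → n59 on.
n41: reached.
n31: reached.
n44: reached.
n59: reached.
n15: reached.
All 5 are reached.

5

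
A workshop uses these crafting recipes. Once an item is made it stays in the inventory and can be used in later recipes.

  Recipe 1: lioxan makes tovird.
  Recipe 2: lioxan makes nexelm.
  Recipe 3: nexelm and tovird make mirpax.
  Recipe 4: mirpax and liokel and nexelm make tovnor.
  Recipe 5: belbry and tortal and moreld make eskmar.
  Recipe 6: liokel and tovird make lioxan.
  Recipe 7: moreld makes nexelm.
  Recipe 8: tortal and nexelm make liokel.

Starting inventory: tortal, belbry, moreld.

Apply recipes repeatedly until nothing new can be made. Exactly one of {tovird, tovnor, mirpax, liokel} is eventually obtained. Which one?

Using Recipe 7, moreld makes nexelm.
Using Recipe 8, tortal and nexelm make liokel.
tovird would need lioxan (Recipe 1), but lioxan is never obtained. mirpax would need nexelm and tovird (Recipe 3), but tovird is never obtained. tovnor would need mirpax, liokel, and nexelm (Recipe 4), but mirpax is never obtained.

liokel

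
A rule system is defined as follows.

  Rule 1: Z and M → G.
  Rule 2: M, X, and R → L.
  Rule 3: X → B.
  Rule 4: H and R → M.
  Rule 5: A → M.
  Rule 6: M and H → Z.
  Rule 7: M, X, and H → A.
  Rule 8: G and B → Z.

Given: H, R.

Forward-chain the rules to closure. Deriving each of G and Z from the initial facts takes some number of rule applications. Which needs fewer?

Z

Z: H and R hold, so M follows (Rule 4). From M and H, Rule 6 gives Z. [2 rule applications]
G: H and R hold, so M follows (Rule 4). From M and H, Rule 6 gives Z. From Z and M, Rule 1 gives G. [3 rule applications]
Z needs fewer.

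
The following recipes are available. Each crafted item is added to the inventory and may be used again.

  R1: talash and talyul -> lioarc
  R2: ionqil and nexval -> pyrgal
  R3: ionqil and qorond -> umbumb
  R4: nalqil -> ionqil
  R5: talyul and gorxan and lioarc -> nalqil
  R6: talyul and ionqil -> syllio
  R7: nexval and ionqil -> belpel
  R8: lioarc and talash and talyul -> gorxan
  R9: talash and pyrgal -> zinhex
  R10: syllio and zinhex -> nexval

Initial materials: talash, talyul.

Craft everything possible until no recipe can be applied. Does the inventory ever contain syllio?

talash and talyul -> lioarc (R1).
lioarc and talash and talyul -> gorxan (R8).
Using R5, talyul, gorxan, and lioarc make nalqil.
nalqil -> ionqil (R4).
Using R6, talyul and ionqil make syllio.

Yes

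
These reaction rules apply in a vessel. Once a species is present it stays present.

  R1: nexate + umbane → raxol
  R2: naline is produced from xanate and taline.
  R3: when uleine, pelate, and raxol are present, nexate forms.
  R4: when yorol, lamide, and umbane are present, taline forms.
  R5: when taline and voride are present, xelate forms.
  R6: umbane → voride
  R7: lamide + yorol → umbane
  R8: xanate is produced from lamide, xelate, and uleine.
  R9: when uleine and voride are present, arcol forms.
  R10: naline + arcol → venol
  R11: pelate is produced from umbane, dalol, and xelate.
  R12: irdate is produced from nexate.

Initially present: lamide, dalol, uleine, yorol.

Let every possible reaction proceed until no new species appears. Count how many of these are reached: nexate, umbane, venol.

2

lamide and yorol present → umbane forms (R7).
yorol, lamide, and umbane present → taline forms (R4).
umbane present → voride forms (R6).
taline and voride present → xelate forms (R5).
uleine and voride present → arcol forms (R9).
lamide, xelate, and uleine present → xanate forms (R8).
xanate and taline present → naline forms (R2).
naline and arcol present → venol forms (R10).
nexate would need uleine, pelate, and raxol (R3), but raxol never forms.
umbane: reached.
venol: reached.
Reached: umbane and venol — 2 of the 3.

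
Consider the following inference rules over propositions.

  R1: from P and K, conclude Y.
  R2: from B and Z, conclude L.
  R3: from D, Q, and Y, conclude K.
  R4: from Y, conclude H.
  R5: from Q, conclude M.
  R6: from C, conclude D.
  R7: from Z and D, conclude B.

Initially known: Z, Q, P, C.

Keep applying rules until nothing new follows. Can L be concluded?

C holds, so D follows (R6).
Z and D hold, so B follows (R7).
From B and Z, R2 gives L.

Yes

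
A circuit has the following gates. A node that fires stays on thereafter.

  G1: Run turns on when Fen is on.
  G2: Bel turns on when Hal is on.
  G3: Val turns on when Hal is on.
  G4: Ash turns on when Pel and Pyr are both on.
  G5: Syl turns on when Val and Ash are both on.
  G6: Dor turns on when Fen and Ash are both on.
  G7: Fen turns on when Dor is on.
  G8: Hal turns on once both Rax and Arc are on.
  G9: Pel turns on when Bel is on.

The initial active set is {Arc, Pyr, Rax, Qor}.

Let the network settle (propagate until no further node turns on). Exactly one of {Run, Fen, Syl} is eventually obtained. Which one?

Syl

G8: Rax and Arc on → Hal on.
Hal is on, so Bel turns on (G2).
Hal is on, so Val turns on (G3).
G9: Bel on → Pel on.
G4: Pel and Pyr on → Ash on.
Val and Ash are on, so Syl turns on (G5).
Run would need Fen (G1), but Fen never turns on. Fen would need Dor (G7), but Dor never turns on.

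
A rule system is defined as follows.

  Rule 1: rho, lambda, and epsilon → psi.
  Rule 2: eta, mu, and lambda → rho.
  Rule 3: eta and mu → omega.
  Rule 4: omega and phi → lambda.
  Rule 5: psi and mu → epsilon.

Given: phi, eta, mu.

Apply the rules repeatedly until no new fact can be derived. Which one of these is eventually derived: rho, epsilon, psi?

eta and mu hold, so omega follows (Rule 3).
omega and phi hold, so lambda follows (Rule 4).
eta, mu, and lambda hold, so rho follows (Rule 2).
psi would need rho, lambda, and epsilon (Rule 1), but epsilon is never established. epsilon would need psi and mu (Rule 5), but psi is never established.

rho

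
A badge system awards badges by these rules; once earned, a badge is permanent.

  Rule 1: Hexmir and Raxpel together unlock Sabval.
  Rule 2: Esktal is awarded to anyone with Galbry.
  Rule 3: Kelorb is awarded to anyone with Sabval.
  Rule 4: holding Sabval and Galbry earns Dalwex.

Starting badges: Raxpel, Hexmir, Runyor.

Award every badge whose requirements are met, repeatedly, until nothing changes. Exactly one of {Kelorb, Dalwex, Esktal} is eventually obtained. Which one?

With Hexmir and Raxpel, Sabval is earned (Rule 1).
With Sabval, Kelorb is earned (Rule 3).
Dalwex would need Sabval and Galbry (Rule 4), but Galbry is never earned. Esktal would need Galbry (Rule 2), but Galbry is never earned.

Kelorb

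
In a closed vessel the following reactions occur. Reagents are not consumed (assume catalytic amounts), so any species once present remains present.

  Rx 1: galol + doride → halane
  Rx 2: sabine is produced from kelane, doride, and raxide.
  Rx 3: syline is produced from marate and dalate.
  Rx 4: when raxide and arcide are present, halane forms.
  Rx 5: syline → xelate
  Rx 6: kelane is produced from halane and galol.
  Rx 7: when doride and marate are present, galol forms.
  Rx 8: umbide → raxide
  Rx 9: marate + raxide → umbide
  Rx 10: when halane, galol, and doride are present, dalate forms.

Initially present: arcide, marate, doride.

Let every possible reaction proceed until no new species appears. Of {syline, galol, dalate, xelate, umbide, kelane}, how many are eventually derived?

5

doride and marate present → galol forms (Rx 7).
galol and doride present → halane forms (Rx 1).
halane, galol, and doride present → dalate forms (Rx 10).
halane and galol present → kelane forms (Rx 6).
marate and dalate present → syline forms (Rx 3).
syline present → xelate forms (Rx 5).
syline: reached.
galol: reached.
dalate: reached.
xelate: reached.
umbide would need marate and raxide (Rx 9), but raxide never forms.
kelane: reached.
Reached: syline, galol, dalate, xelate, and kelane — 5 of the 6.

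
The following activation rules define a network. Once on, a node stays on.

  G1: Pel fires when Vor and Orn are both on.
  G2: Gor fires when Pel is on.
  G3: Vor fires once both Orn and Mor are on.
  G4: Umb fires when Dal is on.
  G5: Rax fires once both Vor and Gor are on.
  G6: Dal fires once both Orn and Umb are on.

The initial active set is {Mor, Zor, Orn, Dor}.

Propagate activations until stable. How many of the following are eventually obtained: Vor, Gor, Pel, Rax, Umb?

Orn and Mor are on, so Vor fires (G3).
Vor and Orn are on, so Pel fires (G1).
G2: Pel on → Gor on.
G5: Vor and Gor on → Rax on.
Vor: reached.
Gor: reached.
Pel: reached.
Rax: reached.
Umb would need Dal (G4), but Dal never turns on.
Reached: Vor, Gor, Pel, and Rax — 4 of the 5.

4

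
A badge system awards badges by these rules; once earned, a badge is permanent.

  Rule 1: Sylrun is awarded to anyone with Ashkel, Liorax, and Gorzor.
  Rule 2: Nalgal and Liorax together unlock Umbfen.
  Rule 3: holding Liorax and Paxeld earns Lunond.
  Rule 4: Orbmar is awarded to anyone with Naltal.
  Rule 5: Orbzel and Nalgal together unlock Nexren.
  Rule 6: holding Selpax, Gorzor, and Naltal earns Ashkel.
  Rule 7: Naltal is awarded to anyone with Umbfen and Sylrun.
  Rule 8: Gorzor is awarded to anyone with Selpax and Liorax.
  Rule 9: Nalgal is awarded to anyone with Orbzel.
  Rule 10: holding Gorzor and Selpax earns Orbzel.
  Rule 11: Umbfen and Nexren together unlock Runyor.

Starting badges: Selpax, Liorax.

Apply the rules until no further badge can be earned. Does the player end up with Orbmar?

No

Orbmar would need Naltal (Rule 4), but Naltal is never earned.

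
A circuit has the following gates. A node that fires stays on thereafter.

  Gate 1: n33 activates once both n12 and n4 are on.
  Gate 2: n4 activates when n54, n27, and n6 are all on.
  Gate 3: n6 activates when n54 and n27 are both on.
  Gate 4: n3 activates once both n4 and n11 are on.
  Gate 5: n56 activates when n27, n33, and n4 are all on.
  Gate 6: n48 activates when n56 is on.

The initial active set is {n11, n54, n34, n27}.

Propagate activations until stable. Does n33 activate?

n33 would need n12 and n4 (Gate 1), but n12 never turns on.

No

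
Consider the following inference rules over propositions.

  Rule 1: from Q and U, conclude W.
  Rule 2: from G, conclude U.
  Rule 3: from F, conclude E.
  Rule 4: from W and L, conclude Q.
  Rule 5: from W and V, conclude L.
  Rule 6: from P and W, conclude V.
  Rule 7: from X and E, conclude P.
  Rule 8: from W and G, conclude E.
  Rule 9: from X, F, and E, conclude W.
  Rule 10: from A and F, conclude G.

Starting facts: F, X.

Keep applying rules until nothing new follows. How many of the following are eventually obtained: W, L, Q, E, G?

4

From F, Rule 3 gives E.
From X, F, and E, Rule 9 gives W.
X and E hold, so P follows (Rule 7).
From P and W, Rule 6 gives V.
W and V hold, so L follows (Rule 5).
From W and L, Rule 4 gives Q.
W: reached.
L: reached.
Q: reached.
E: reached.
G would need A and F (Rule 10), but A is never established.
Reached: W, L, Q, and E — 4 of the 5.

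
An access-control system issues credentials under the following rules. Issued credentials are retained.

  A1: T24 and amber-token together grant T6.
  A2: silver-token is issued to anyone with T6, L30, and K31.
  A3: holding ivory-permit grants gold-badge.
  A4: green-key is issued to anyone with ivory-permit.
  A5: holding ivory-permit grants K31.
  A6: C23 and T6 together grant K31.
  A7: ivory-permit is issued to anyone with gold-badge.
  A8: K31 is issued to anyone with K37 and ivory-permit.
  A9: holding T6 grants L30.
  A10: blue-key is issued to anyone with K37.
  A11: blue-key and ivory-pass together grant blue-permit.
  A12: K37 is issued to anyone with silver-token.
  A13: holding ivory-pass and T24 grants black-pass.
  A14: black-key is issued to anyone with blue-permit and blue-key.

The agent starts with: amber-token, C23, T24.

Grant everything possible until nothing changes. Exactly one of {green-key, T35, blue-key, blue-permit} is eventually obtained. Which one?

blue-key

Holding T24 and amber-token grants T6 (A1).
Holding C23 and T6 grants K31 (A6).
Holding T6 grants L30 (A9).
Holding T6, L30, and K31 grants silver-token (A2).
Holding silver-token grants K37 (A12).
Holding K37 grants blue-key (A10).
green-key would need ivory-permit (A4), but ivory-permit is never granted. No rule produces T35, and it is not given. blue-permit would need blue-key and ivory-pass (A11), but ivory-pass is never granted.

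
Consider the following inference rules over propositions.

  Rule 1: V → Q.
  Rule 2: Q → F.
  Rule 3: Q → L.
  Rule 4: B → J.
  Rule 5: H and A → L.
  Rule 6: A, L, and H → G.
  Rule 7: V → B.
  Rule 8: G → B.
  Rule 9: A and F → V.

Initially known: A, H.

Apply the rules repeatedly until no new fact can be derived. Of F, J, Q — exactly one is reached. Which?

From H and A, Rule 5 gives L.
From A, L, and H, Rule 6 gives G.
From G, Rule 8 gives B.
From B, Rule 4 gives J.
Q would need V (Rule 1), but V is never established. F would need Q (Rule 2), but Q is never established.

J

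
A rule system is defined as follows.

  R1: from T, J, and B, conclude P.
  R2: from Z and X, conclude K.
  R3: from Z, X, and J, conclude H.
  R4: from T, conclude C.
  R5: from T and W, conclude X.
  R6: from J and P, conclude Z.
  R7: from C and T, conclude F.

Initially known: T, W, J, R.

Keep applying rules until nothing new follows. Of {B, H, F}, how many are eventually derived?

From T, R4 gives C.
From C and T, R7 gives F.
No rule produces B, and it is not given.
H would need Z, X, and J (R3), but Z is never established.
F: reached.
Reached: F — 1 of the 3.

1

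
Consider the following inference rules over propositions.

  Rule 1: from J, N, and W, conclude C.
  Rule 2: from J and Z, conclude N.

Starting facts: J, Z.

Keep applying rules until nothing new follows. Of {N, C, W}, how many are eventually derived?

1

From J and Z, Rule 2 gives N.
N: reached.
C would need J, N, and W (Rule 1), but W is never established.
No rule produces W, and it is not given.
Reached: N — 1 of the 3.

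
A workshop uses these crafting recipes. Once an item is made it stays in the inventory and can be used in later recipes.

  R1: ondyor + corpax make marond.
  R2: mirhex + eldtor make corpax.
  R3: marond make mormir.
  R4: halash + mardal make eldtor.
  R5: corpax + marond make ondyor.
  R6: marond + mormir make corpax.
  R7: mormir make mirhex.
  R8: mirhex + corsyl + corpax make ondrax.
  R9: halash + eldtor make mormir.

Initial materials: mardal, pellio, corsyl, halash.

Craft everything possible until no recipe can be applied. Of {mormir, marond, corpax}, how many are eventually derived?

Using R4, halash and mardal make eldtor.
halash + eldtor → mormir (R9).
mormir → mirhex (R7).
Using R2, mirhex and eldtor make corpax.
mormir: reached.
marond would need ondyor and corpax (R1), but ondyor is never obtained.
corpax: reached.
Reached: mormir and corpax — 2 of the 3.

2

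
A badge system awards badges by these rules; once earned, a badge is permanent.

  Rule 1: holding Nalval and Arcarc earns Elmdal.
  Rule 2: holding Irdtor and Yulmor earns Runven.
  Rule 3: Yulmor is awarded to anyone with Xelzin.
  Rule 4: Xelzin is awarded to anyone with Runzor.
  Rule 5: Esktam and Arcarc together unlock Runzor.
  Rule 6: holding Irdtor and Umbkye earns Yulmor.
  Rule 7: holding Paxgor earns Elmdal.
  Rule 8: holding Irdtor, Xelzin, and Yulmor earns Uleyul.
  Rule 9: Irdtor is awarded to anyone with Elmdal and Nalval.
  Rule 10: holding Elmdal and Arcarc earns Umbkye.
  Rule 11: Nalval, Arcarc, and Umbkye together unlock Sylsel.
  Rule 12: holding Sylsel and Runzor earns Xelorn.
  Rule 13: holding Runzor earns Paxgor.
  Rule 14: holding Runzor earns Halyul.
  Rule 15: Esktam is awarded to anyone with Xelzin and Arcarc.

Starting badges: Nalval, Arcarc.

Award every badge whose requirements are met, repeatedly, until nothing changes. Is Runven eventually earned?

Yes

With Nalval and Arcarc, Elmdal is earned (Rule 1).
With Elmdal and Nalval, Irdtor is earned (Rule 9).
With Elmdal and Arcarc, Umbkye is earned (Rule 10).
With Irdtor and Umbkye, Yulmor is earned (Rule 6).
With Irdtor and Yulmor, Runven is earned (Rule 2).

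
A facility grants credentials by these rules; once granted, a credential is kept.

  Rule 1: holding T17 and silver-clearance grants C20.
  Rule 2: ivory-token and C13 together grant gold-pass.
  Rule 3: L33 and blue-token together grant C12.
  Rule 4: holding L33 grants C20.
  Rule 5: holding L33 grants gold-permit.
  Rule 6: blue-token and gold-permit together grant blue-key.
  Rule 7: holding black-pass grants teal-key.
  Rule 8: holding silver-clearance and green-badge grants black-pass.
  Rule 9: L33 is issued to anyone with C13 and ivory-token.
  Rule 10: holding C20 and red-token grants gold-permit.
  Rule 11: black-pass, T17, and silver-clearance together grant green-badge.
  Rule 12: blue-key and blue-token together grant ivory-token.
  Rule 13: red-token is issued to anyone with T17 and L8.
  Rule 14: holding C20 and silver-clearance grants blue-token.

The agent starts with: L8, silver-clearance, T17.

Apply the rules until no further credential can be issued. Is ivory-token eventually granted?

Holding T17 and L8 grants red-token (Rule 13).
Holding T17 and silver-clearance grants C20 (Rule 1).
Holding C20 and red-token grants gold-permit (Rule 10).
Holding C20 and silver-clearance grants blue-token (Rule 14).
Holding blue-token and gold-permit grants blue-key (Rule 6).
Holding blue-key and blue-token grants ivory-token (Rule 12).

Yes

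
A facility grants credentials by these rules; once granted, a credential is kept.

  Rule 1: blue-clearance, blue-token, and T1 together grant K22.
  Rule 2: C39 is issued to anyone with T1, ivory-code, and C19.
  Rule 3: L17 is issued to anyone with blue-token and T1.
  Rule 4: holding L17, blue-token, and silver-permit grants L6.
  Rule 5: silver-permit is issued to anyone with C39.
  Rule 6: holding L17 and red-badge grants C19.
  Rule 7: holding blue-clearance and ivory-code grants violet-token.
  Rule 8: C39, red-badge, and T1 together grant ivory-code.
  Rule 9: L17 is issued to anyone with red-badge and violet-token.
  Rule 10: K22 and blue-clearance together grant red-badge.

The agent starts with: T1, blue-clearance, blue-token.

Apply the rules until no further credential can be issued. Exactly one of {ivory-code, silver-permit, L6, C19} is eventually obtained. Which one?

C19

Holding blue-clearance, blue-token, and T1 grants K22 (Rule 1).
Holding blue-token and T1 grants L17 (Rule 3).
Holding K22 and blue-clearance grants red-badge (Rule 10).
Holding L17 and red-badge grants C19 (Rule 6).
silver-permit would need C39 (Rule 5), but C39 is never granted. ivory-code would need C39, red-badge, and T1 (Rule 8), but C39 is never granted. L6 would need L17, blue-token, and silver-permit (Rule 4), but silver-permit is never granted.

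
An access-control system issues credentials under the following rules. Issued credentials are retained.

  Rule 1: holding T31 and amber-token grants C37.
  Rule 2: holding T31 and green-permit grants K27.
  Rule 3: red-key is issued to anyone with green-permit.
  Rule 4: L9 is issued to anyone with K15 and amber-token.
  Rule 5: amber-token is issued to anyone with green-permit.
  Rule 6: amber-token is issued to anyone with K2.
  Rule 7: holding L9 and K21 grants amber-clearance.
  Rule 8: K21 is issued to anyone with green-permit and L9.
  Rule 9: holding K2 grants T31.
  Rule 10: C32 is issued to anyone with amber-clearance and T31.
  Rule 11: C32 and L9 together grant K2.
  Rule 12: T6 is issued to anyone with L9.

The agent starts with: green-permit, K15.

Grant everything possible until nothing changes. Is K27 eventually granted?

No

K27 would need T31 and green-permit (Rule 2), but T31 is never granted.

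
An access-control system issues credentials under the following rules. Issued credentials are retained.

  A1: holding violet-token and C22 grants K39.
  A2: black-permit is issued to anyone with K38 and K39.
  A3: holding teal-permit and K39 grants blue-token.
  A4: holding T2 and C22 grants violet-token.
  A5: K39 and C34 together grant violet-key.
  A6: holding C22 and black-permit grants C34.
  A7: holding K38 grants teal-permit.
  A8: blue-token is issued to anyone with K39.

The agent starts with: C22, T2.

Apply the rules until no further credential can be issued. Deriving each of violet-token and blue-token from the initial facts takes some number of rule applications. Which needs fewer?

violet-token

violet-token: Holding T2 and C22 grants violet-token (A4). [1 rule application]
blue-token: Holding T2 and C22 grants violet-token (A4). Holding violet-token and C22 grants K39 (A1). Holding K39 grants blue-token (A8). [3 rule applications]
violet-token needs fewer.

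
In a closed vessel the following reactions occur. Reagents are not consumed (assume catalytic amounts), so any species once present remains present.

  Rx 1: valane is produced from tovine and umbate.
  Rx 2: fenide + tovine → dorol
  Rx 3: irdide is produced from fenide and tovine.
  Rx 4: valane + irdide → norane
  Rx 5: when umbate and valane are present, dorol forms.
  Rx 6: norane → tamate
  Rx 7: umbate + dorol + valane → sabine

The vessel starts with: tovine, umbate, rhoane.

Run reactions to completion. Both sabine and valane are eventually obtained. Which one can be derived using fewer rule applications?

valane: tovine and umbate present → valane forms (Rx 1). [1 rule application]
sabine: tovine and umbate present → valane forms (Rx 1). umbate and valane present → dorol forms (Rx 5). umbate, dorol, and valane present → sabine forms (Rx 7). [3 rule applications]
valane needs fewer.

valane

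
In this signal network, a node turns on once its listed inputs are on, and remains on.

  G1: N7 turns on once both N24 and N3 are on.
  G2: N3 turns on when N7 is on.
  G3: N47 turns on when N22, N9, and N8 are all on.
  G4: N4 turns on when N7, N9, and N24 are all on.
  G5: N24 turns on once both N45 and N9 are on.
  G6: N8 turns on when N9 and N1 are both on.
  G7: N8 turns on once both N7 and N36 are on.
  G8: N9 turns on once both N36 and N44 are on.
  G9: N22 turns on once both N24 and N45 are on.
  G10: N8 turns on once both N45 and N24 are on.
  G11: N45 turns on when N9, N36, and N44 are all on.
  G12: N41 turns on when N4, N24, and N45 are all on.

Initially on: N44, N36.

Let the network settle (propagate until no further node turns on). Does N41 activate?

No

N41 would need N4, N24, and N45 (G12), but N4 never turns on.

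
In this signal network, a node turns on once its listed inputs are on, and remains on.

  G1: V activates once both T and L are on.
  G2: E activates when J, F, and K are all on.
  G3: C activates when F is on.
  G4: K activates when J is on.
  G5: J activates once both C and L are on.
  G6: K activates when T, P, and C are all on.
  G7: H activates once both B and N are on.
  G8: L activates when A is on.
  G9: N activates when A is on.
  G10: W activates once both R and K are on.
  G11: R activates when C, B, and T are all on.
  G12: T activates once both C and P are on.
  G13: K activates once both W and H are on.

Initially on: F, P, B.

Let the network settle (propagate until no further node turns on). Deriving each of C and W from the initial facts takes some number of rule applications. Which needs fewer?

C

C: G3: F on → C on. [1 rule application]
W: F is on, so C activates (G3). C and P are on, so T activates (G12). T, P, and C are on, so K activates (G6). C, B, and T are on, so R activates (G11). G10: R and K on → W on. [5 rule applications]
C needs fewer.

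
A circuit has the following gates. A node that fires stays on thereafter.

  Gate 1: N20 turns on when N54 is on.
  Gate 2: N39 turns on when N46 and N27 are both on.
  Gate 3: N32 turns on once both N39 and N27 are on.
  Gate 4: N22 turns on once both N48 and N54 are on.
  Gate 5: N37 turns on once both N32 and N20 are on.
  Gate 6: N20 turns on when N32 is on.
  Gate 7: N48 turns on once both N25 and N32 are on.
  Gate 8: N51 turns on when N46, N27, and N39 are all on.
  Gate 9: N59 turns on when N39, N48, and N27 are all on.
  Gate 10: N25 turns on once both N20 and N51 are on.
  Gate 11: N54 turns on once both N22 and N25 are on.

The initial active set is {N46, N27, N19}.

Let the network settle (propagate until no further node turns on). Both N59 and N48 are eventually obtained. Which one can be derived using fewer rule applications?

N48

N48: Gate 2: N46 and N27 on → N39 on. Gate 3: N39 and N27 on → N32 on. N46, N27, and N39 are on, so N51 turns on (Gate 8). N32 is on, so N20 turns on (Gate 6). Gate 10: N20 and N51 on → N25 on. Gate 7: N25 and N32 on → N48 on. [6 rule applications]
N59: N46 and N27 are on, so N39 turns on (Gate 2). Gate 3: N39 and N27 on → N32 on. Gate 8: N46, N27, and N39 on → N51 on. N32 is on, so N20 turns on (Gate 6). N20 and N51 are on, so N25 turns on (Gate 10). N25 and N32 are on, so N48 turns on (Gate 7). N39, N48, and N27 are on, so N59 turns on (Gate 9). [7 rule applications]
N48 needs fewer.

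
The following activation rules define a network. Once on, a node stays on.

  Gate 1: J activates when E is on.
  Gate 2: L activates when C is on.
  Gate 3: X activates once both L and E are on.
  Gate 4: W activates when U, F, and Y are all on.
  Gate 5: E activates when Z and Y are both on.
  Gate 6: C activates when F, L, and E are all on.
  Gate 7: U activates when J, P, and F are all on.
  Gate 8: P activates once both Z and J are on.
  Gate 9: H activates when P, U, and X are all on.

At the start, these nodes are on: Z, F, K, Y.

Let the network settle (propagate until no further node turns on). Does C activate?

C would need F, L, and E (Gate 6), but L never turns on.

No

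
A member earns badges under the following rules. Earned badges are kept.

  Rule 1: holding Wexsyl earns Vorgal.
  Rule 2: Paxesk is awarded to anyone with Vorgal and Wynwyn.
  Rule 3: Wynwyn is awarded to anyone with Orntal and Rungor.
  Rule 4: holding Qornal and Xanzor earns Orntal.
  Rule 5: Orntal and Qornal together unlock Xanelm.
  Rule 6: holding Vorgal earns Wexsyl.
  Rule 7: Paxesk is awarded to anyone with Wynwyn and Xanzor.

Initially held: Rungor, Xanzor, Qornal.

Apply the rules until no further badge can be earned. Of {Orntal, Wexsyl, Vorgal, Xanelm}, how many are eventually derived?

With Qornal and Xanzor, Orntal is earned (Rule 4).
With Orntal and Qornal, Xanelm is earned (Rule 5).
Orntal: reached.
Wexsyl would need Vorgal (Rule 6), but Vorgal is never earned.
Vorgal would need Wexsyl (Rule 1), but Wexsyl is never earned.
Xanelm: reached.
Reached: Orntal and Xanelm — 2 of the 4.

2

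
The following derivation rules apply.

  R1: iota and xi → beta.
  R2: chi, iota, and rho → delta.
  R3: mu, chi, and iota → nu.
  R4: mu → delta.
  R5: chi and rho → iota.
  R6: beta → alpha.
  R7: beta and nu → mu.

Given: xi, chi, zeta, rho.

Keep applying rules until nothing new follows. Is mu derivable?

No

mu would need beta and nu (R7), but nu is never established.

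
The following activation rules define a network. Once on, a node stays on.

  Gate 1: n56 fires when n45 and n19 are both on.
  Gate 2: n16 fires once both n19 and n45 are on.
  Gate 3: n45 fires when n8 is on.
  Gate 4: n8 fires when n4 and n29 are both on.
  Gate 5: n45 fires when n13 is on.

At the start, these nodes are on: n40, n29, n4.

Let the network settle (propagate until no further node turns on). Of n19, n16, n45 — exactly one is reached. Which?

n45

n4 and n29 are on, so n8 fires (Gate 4).
Gate 3: n8 on → n45 on.
n16 would need n19 and n45 (Gate 2), but n19 never turns on. No rule produces n19, and it is not given.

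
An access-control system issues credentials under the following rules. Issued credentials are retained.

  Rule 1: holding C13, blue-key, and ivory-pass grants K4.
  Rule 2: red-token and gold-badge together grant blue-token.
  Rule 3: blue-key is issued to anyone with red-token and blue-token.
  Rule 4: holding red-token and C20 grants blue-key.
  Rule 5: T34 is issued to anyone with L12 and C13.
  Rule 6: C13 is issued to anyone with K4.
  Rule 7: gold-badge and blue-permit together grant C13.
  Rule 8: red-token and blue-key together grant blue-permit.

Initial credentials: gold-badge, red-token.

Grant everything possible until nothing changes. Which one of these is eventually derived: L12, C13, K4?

Holding red-token and gold-badge grants blue-token (Rule 2).
Holding red-token and blue-token grants blue-key (Rule 3).
Holding red-token and blue-key grants blue-permit (Rule 8).
Holding gold-badge and blue-permit grants C13 (Rule 7).
No rule produces L12, and it is not given. K4 would need C13, blue-key, and ivory-pass (Rule 1), but ivory-pass is never granted.

C13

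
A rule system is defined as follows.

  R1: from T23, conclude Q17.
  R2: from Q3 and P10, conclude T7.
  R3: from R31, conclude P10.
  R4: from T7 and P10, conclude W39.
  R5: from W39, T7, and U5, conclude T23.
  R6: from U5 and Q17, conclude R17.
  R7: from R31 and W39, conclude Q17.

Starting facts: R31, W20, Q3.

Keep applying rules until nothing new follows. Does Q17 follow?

Yes

R31 holds, so P10 follows (R3).
Q3 and P10 hold, so T7 follows (R2).
T7 and P10 hold, so W39 follows (R4).
From R31 and W39, R7 gives Q17.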